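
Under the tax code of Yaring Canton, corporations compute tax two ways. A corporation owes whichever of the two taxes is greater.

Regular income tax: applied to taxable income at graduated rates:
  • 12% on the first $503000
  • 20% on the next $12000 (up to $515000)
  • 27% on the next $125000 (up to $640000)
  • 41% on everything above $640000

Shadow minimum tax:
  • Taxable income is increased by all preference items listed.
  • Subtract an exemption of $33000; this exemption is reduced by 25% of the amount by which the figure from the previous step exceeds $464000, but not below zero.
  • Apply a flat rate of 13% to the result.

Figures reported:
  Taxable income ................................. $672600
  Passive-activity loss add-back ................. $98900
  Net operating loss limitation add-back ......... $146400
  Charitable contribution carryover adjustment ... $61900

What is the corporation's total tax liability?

Regular income tax:
  $503000 × 12% = $60360
  $12000 × 20% = $2400
  $125000 × 27% = $33750
  $32600 × 41% = $13366
  → $109876

Shadow minimum tax:
  Adjusted income: $672600 + $98900 + $146400 + $61900 = $979800
  Exemption: 25% × ($979800 − $464000) = $128950 ≥ $33000, so the exemption is fully phased out
  Base: $979800 − $0 = $979800
  $979800 × 13% = $127374

$127374 > $109876, so the shadow minimum tax is the binding amount.

$127374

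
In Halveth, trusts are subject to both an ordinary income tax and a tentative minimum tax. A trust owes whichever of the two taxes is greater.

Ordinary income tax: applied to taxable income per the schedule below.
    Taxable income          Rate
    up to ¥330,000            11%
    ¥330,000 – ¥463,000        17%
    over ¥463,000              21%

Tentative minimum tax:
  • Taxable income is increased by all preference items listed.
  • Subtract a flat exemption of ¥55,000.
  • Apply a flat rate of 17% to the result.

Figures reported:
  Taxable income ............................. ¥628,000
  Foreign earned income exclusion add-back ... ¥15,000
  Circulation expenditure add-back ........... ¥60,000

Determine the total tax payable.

¥110,160

Ordinary income tax:
  ¥330,000 × 11% = ¥36,300
  ¥133,000 × 17% = ¥22,610
  ¥165,000 × 21% = ¥34,650
  → ¥93,560

Tentative minimum tax:
  Adjusted income: ¥628,000 + ¥15,000 + ¥60,000 = ¥703,000
  Less exemption ¥55,000 → base ¥648,000
  ¥648,000 × 17% = ¥110,160

¥110,160 > ¥93,560, so the tentative minimum tax is the binding amount.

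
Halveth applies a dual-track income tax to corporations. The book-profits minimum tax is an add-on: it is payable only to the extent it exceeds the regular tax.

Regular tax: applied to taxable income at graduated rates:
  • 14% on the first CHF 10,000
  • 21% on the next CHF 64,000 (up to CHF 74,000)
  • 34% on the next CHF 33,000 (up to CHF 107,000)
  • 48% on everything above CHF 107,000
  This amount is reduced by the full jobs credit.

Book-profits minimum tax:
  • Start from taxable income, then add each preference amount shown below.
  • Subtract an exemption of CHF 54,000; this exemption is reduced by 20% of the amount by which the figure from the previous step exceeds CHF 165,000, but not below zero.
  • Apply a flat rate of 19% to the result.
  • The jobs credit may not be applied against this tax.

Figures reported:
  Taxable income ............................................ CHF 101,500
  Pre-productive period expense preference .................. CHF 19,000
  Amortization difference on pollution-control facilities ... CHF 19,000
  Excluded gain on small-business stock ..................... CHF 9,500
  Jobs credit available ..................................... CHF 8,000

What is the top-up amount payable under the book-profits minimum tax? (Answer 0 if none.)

Book-profits minimum tax:
  Adjusted income: CHF 101,500 + CHF 19,000 + CHF 19,000 + CHF 9,500 = CHF 149,000
  Exemption: CHF 149,000 ≤ CHF 165,000, so full CHF 54,000 applies
  Base: CHF 149,000 − CHF 54,000 = CHF 95,000
  CHF 95,000 × 19% = CHF 18,050

Regular tax:
  CHF 10,000 × 14% = CHF 1,400
  CHF 64,000 × 21% = CHF 13,440
  CHF 27,500 × 34% = CHF 9,350
  → CHF 24,190
  Less jobs credit CHF 8,000 → CHF 16,190

Excess of book-profits minimum tax over regular tax: CHF 18,050 − CHF 16,190 = CHF 1,860.

CHF 1,860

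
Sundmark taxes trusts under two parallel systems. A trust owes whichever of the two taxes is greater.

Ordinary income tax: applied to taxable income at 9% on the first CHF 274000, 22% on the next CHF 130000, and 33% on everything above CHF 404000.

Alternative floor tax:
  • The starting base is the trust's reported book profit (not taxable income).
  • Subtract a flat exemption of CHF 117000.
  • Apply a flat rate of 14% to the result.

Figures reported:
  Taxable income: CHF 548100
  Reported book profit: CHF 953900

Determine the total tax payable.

CHF 117166

Ordinary income tax:
  CHF 274000 × 9% = CHF 24660
  CHF 130000 × 22% = CHF 28600
  CHF 144100 × 33% = CHF 47553
  → CHF 100813

Alternative floor tax:
  Base (reported book profit): CHF 953900
  Less exemption CHF 117000 → base CHF 836900
  CHF 836900 × 14% = CHF 117166

CHF 117166 > CHF 100813, so the alternative floor tax is the binding amount.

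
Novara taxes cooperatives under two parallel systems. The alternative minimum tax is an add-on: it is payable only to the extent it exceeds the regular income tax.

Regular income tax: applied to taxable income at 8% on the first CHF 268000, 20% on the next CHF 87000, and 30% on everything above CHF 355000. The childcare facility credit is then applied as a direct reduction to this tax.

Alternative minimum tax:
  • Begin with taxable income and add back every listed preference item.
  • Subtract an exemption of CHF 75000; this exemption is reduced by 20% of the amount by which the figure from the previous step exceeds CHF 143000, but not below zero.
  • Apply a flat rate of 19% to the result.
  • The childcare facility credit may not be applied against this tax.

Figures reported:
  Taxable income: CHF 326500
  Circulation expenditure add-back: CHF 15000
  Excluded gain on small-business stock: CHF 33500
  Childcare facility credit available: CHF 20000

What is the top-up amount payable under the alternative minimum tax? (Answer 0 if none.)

Regular income tax:
  CHF 268000 × 8% = CHF 21440
  CHF 58500 × 20% = CHF 11700
  → CHF 33140
  Less childcare facility credit CHF 20000 → CHF 13140

Alternative minimum tax:
  Adjusted income: CHF 326500 + CHF 15000 + CHF 33500 = CHF 375000
  Exemption: CHF 75000 − 20% × (CHF 375000 − CHF 143000) = CHF 75000 − CHF 46400 = CHF 28600
  Base: CHF 375000 − CHF 28600 = CHF 346400
  CHF 346400 × 19% = CHF 65816

Excess of alternative minimum tax over regular income tax: CHF 65816 − CHF 13140 = CHF 52676.

CHF 52676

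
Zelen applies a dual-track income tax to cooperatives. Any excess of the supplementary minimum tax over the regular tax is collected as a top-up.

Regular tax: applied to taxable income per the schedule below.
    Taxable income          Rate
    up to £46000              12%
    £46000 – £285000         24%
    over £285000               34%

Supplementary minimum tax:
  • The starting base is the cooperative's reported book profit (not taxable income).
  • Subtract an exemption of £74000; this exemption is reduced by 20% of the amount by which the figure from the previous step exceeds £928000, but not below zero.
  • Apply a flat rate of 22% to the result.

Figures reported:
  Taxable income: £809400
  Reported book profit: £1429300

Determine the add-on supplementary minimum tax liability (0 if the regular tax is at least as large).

Regular tax:
  £46000 × 12% = £5520
  £239000 × 24% = £57360
  £524400 × 34% = £178296
  → £241176

Supplementary minimum tax:
  Base (reported book profit): £1429300
  Exemption: 20% × (£1429300 − £928000) = £100260 ≥ £74000, so the exemption is fully phased out
  Base: £1429300 − £0 = £1429300
  £1429300 × 22% = £314446

Excess of supplementary minimum tax over regular tax: £314446 − £241176 = £73270.

£73270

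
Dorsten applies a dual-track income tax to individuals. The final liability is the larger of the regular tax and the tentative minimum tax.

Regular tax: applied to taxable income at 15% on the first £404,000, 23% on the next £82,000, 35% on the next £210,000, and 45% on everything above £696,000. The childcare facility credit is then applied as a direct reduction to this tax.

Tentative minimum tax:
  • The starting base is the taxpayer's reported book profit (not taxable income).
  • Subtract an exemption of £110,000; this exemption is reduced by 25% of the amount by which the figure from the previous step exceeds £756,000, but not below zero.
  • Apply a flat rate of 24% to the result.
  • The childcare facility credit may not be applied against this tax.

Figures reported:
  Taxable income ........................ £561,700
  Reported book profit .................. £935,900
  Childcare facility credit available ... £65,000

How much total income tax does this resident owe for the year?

Regular tax:
  £404,000 × 15% = £60,600
  £82,000 × 23% = £18,860
  £75,700 × 35% = £26,495
  → £105,955
  Less childcare facility credit £65,000 → £40,955

Tentative minimum tax:
  Base (reported book profit): £935,900
  Exemption: £110,000 − 25% × (£935,900 − £756,000) = £110,000 − £44,975 = £65,025
  Base: £935,900 − £65,025 = £870,875
  £870,875 × 24% = £209,010

£209,010 > £40,955, so the tentative minimum tax is the binding amount.

£209,010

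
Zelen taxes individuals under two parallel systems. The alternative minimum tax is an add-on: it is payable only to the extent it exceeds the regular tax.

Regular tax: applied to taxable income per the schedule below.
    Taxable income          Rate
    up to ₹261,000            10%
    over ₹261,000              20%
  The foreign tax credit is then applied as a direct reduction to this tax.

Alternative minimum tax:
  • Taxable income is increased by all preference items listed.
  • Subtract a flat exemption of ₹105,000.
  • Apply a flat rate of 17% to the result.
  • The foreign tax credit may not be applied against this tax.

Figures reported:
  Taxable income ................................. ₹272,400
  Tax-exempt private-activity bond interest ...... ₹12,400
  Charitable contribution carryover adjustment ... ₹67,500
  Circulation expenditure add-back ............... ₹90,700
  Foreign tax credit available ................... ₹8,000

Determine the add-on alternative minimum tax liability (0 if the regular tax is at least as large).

₹37,080

Regular tax:
  ₹261,000 × 10% = ₹26,100
  ₹11,400 × 20% = ₹2,280
  → ₹28,380
  Less foreign tax credit ₹8,000 → ₹20,380

Alternative minimum tax:
  Adjusted income: ₹272,400 + ₹12,400 + ₹67,500 + ₹90,700 = ₹443,000
  Less exemption ₹105,000 → base ₹338,000
  ₹338,000 × 17% = ₹57,460

Excess of alternative minimum tax over regular tax: ₹57,460 − ₹20,380 = ₹37,080.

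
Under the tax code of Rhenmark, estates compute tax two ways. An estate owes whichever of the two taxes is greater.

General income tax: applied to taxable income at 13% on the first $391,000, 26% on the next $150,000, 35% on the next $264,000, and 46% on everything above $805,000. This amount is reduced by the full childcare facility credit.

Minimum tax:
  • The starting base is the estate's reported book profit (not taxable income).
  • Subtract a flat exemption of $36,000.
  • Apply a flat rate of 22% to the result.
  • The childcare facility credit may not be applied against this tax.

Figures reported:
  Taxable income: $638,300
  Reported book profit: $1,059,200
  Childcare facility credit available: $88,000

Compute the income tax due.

$225,104

Minimum tax:
  Base (reported book profit): $1,059,200
  Less exemption $36,000 → base $1,023,200
  $1,023,200 × 22% = $225,104

General income tax:
  $391,000 × 13% = $50,830
  $150,000 × 26% = $39,000
  $97,300 × 35% = $34,055
  → $123,885
  Less childcare facility credit $88,000 → $35,885

$225,104 > $35,885, so the minimum tax is the binding amount.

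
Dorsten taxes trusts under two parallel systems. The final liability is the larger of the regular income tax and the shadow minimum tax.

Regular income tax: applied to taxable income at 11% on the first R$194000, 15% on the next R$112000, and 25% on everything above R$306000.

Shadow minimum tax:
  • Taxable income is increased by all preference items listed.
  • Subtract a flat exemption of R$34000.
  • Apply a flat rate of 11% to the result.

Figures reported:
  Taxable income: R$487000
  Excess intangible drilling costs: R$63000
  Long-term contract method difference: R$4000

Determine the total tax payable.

Regular income tax:
  R$194000 × 11% = R$21340
  R$112000 × 15% = R$16800
  R$181000 × 25% = R$45250
  → R$83390

Shadow minimum tax:
  Adjusted income: R$487000 + R$63000 + R$4000 = R$554000
  Less exemption R$34000 → base R$520000
  R$520000 × 11% = R$57200

R$83390 > R$57200, so the regular income tax governs.

R$83390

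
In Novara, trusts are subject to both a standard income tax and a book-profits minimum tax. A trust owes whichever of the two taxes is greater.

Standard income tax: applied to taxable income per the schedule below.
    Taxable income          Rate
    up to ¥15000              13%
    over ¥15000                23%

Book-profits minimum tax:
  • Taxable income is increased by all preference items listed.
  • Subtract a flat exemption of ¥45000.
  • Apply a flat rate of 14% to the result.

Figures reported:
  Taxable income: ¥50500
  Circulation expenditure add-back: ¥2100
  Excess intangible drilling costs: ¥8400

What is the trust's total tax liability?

¥10115

Book-profits minimum tax:
  Adjusted income: ¥50500 + ¥2100 + ¥8400 = ¥61000
  Less exemption ¥45000 → base ¥16000
  ¥16000 × 14% = ¥2240

Standard income tax:
  ¥15000 × 13% = ¥1950
  ¥35500 × 23% = ¥8165
  → ¥10115

¥10115 > ¥2240, so the standard income tax governs.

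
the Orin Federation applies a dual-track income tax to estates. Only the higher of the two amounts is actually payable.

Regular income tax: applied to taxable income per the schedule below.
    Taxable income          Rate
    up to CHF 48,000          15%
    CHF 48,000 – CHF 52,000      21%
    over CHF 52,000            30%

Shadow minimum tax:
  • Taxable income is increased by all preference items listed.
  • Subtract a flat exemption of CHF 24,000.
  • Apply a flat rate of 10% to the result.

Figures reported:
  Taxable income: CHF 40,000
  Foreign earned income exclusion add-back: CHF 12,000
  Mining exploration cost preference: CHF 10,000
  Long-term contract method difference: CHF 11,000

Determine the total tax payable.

Regular income tax:
  CHF 40,000 × 15% = CHF 6,000

Shadow minimum tax:
  Adjusted income: CHF 40,000 + CHF 12,000 + CHF 10,000 + CHF 11,000 = CHF 73,000
  Less exemption CHF 24,000 → base CHF 49,000
  CHF 49,000 × 10% = CHF 4,900

CHF 6,000 > CHF 4,900, so the regular income tax governs.

CHF 6,000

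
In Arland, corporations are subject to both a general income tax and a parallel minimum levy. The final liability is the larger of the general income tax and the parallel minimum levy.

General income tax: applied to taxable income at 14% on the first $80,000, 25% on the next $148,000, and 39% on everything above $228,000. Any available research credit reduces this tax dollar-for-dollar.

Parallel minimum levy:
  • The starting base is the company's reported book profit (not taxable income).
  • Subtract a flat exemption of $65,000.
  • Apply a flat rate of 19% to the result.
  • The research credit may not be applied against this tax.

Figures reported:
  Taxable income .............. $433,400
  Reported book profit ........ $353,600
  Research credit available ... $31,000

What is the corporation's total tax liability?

$97,306

Parallel minimum levy:
  Base (reported book profit): $353,600
  Less exemption $65,000 → base $288,600
  $288,600 × 19% = $54,834

General income tax:
  $80,000 × 14% = $11,200
  $148,000 × 25% = $37,000
  $205,400 × 39% = $80,106
  → $128,306
  Less research credit $31,000 → $97,306

$97,306 > $54,834, so the general income tax governs.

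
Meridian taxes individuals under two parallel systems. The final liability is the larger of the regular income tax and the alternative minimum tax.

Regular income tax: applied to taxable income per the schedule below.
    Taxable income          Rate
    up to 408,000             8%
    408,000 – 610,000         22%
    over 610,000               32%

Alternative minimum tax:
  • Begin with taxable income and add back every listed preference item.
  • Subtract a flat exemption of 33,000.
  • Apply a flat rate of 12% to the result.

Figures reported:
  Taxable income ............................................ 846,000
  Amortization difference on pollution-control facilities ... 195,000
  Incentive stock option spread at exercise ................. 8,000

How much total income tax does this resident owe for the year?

152,600

Alternative minimum tax:
  Adjusted income: 846,000 + 195,000 + 8,000 = 1,049,000
  Less exemption 33,000 → base 1,016,000
  1,016,000 × 12% = 121,920

Regular income tax:
  408,000 × 8% = 32,640
  202,000 × 22% = 44,440
  236,000 × 32% = 75,520
  → 152,600

152,600 > 121,920, so the regular income tax governs.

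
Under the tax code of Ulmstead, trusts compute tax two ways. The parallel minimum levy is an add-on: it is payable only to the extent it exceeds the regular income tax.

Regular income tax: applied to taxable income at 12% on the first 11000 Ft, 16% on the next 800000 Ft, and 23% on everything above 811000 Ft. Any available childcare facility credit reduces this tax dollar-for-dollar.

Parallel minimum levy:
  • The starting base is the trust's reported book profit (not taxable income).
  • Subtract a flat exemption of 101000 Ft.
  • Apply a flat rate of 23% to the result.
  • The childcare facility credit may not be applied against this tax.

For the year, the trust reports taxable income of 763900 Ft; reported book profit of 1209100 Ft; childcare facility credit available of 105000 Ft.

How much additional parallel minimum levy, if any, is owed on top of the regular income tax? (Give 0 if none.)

238079 Ft

Parallel minimum levy:
  Base (reported book profit): 1209100 Ft
  Less exemption 101000 Ft → base 1108100 Ft
  1108100 Ft × 23% = 254863 Ft

Regular income tax:
  11000 Ft × 12% = 1320 Ft
  752900 Ft × 16% = 120464 Ft
  → 121784 Ft
  Less childcare facility credit 105000 Ft → 16784 Ft

Excess of parallel minimum levy over regular income tax: 254863 Ft − 16784 Ft = 238079 Ft.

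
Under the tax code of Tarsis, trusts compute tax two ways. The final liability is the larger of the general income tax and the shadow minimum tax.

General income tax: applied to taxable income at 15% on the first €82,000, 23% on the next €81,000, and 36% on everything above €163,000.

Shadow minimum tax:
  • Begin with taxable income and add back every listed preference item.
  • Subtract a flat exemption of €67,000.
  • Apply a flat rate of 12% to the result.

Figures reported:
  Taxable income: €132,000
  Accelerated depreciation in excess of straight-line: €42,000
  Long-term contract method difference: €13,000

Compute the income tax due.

Shadow minimum tax:
  Adjusted income: €132,000 + €42,000 + €13,000 = €187,000
  Less exemption €67,000 → base €120,000
  €120,000 × 12% = €14,400

General income tax:
  €82,000 × 15% = €12,300
  €50,000 × 23% = €11,500
  → €23,800

€23,800 > €14,400, so the general income tax governs.

€23,800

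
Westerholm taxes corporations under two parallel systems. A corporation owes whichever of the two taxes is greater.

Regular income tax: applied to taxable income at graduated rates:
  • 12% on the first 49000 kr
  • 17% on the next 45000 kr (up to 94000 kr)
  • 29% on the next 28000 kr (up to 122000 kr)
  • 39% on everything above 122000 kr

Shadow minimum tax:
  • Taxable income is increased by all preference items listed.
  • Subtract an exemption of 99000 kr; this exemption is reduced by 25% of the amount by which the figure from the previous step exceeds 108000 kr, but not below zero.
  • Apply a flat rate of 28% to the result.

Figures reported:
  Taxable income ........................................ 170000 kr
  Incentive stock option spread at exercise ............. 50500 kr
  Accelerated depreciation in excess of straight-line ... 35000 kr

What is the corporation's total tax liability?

54145 kr

Regular income tax:
  49000 kr × 12% = 5880 kr
  45000 kr × 17% = 7650 kr
  28000 kr × 29% = 8120 kr
  48000 kr × 39% = 18720 kr
  → 40370 kr

Shadow minimum tax:
  Adjusted income: 170000 kr + 50500 kr + 35000 kr = 255500 kr
  Exemption: 99000 kr − 25% × (255500 kr − 108000 kr) = 99000 kr − 36875 kr = 62125 kr
  Base: 255500 kr − 62125 kr = 193375 kr
  193375 kr × 28% = 54145 kr

54145 kr > 40370 kr, so the shadow minimum tax is the binding amount.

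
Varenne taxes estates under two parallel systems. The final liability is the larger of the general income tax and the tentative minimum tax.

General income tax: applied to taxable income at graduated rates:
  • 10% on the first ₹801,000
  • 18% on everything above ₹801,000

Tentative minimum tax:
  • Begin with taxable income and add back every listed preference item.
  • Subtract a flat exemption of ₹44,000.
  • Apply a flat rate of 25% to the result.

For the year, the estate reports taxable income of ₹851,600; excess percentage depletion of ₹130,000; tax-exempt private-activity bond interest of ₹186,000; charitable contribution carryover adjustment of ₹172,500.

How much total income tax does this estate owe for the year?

General income tax:
  ₹801,000 × 10% = ₹80,100
  ₹50,600 × 18% = ₹9,108
  → ₹89,208

Tentative minimum tax:
  Adjusted income: ₹851,600 + ₹130,000 + ₹186,000 + ₹172,500 = ₹1,340,100
  Less exemption ₹44,000 → base ₹1,296,100
  ₹1,296,100 × 25% = ₹324,025

₹324,025 > ₹89,208, so the tentative minimum tax is the binding amount.

₹324,025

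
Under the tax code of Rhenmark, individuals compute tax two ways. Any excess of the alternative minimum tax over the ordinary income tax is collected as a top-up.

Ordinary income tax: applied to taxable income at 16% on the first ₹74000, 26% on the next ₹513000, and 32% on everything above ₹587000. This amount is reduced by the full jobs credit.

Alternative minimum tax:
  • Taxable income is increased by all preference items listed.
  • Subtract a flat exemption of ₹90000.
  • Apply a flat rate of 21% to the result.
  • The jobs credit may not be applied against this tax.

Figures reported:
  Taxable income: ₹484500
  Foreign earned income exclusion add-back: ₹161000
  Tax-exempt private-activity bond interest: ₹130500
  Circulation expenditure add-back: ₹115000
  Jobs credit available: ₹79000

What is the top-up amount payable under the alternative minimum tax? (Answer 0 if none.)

₹128640

Alternative minimum tax:
  Adjusted income: ₹484500 + ₹161000 + ₹130500 + ₹115000 = ₹891000
  Less exemption ₹90000 → base ₹801000
  ₹801000 × 21% = ₹168210

Ordinary income tax:
  ₹74000 × 16% = ₹11840
  ₹410500 × 26% = ₹106730
  → ₹118570
  Less jobs credit ₹79000 → ₹39570

Excess of alternative minimum tax over ordinary income tax: ₹168210 − ₹39570 = ₹128640.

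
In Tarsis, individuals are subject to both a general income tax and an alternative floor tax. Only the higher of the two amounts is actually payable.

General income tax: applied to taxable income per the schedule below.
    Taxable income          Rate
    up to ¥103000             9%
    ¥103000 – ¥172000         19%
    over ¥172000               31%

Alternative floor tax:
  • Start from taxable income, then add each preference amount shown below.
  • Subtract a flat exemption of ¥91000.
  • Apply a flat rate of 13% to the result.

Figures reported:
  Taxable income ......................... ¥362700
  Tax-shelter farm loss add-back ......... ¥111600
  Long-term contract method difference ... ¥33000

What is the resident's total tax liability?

Alternative floor tax:
  Adjusted income: ¥362700 + ¥111600 + ¥33000 = ¥507300
  Less exemption ¥91000 → base ¥416300
  ¥416300 × 13% = ¥54119

General income tax:
  ¥103000 × 9% = ¥9270
  ¥69000 × 19% = ¥13110
  ¥190700 × 31% = ¥59117
  → ¥81497

¥81497 > ¥54119, so the general income tax governs.

¥81497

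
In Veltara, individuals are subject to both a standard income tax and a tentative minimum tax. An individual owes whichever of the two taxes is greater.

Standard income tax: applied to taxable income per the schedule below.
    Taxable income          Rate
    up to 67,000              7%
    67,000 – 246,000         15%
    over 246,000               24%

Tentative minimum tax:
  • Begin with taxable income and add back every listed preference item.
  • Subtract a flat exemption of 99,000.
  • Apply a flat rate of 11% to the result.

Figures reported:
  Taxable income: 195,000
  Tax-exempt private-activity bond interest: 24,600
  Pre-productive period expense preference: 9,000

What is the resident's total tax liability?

23,890

Tentative minimum tax:
  Adjusted income: 195,000 + 24,600 + 9,000 = 228,600
  Less exemption 99,000 → base 129,600
  129,600 × 11% = 14,256

Standard income tax:
  67,000 × 7% = 4,690
  128,000 × 15% = 19,200
  → 23,890

23,890 > 14,256, so the standard income tax governs.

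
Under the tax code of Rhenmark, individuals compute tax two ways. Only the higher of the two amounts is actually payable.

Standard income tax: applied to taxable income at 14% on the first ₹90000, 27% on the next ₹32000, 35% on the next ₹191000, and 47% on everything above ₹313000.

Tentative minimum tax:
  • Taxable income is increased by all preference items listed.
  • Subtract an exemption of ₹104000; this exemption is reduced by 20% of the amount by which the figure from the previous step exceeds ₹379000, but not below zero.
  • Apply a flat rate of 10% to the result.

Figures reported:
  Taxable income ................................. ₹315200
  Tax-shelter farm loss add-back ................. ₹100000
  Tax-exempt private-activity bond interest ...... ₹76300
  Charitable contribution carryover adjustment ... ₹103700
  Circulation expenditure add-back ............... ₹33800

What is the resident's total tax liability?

₹89124

Standard income tax:
  ₹90000 × 14% = ₹12600
  ₹32000 × 27% = ₹8640
  ₹191000 × 35% = ₹66850
  ₹2200 × 47% = ₹1034
  → ₹89124

Tentative minimum tax:
  Adjusted income: ₹315200 + ₹100000 + ₹76300 + ₹103700 + ₹33800 = ₹629000
  Exemption: ₹104000 − 20% × (₹629000 − ₹379000) = ₹104000 − ₹50000 = ₹54000
  Base: ₹629000 − ₹54000 = ₹575000
  ₹575000 × 10% = ₹57500

₹89124 > ₹57500, so the standard income tax governs.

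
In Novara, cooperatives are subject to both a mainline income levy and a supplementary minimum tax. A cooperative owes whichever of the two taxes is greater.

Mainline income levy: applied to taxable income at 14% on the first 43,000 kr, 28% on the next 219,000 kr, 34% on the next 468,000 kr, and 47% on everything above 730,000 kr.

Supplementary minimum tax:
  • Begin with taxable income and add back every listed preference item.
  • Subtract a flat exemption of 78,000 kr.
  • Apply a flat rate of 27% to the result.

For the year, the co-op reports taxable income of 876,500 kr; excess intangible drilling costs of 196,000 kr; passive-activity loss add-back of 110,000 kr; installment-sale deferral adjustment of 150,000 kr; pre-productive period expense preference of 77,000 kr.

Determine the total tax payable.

Supplementary minimum tax:
  Adjusted income: 876,500 kr + 196,000 kr + 110,000 kr + 150,000 kr + 77,000 kr = 1,409,500 kr
  Less exemption 78,000 kr → base 1,331,500 kr
  1,331,500 kr × 27% = 359,505 kr

Mainline income levy:
  43,000 kr × 14% = 6,020 kr
  219,000 kr × 28% = 61,320 kr
  468,000 kr × 34% = 159,120 kr
  146,500 kr × 47% = 68,855 kr
  → 295,315 kr

359,505 kr > 295,315 kr, so the supplementary minimum tax is the binding amount.

359,505 kr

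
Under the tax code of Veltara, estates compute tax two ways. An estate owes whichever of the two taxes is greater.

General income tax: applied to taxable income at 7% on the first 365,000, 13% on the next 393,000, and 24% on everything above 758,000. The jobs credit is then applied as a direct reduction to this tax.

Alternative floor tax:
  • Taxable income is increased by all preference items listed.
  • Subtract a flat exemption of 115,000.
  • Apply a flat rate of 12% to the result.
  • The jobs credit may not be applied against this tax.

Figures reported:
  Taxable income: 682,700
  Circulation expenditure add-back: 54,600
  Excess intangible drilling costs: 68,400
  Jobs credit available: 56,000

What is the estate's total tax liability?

Alternative floor tax:
  Adjusted income: 682,700 + 54,600 + 68,400 = 805,700
  Less exemption 115,000 → base 690,700
  690,700 × 12% = 82,884

General income tax:
  365,000 × 7% = 25,550
  317,700 × 13% = 41,301
  → 66,851
  Less jobs credit 56,000 → 10,851

82,884 > 10,851, so the alternative floor tax is the binding amount.

82,884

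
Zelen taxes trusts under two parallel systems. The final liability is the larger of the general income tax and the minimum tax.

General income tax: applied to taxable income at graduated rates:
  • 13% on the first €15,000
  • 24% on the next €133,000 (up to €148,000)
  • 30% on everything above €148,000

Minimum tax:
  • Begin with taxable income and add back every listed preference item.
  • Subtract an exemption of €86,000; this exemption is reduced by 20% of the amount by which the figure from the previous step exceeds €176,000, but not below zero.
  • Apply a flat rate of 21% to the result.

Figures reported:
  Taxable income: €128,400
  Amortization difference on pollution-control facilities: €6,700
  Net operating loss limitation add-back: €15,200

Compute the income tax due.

Minimum tax:
  Adjusted income: €128,400 + €6,700 + €15,200 = €150,300
  Exemption: €150,300 ≤ €176,000, so full €86,000 applies
  Base: €150,300 − €86,000 = €64,300
  €64,300 × 21% = €13,503

General income tax:
  €15,000 × 13% = €1,950
  €113,400 × 24% = €27,216
  → €29,166

€29,166 > €13,503, so the general income tax governs.

€29,166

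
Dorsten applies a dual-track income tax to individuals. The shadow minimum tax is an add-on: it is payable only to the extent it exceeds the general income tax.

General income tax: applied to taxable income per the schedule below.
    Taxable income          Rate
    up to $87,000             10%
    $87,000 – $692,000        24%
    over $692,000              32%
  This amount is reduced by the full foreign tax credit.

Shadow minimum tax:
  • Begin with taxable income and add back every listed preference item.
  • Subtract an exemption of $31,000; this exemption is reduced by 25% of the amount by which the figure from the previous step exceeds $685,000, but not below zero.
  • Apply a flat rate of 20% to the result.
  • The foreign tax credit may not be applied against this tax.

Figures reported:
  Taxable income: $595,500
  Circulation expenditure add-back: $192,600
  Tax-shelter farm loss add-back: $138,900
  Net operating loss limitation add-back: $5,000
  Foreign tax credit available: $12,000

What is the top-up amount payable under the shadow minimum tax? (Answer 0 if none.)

$67,660

General income tax:
  $87,000 × 10% = $8,700
  $508,500 × 24% = $122,040
  → $130,740
  Less foreign tax credit $12,000 → $118,740

Shadow minimum tax:
  Adjusted income: $595,500 + $192,600 + $138,900 + $5,000 = $932,000
  Exemption: 25% × ($932,000 − $685,000) = $61,750 ≥ $31,000, so the exemption is fully phased out
  Base: $932,000 − $0 = $932,000
  $932,000 × 20% = $186,400

Excess of shadow minimum tax over general income tax: $186,400 − $118,740 = $67,660.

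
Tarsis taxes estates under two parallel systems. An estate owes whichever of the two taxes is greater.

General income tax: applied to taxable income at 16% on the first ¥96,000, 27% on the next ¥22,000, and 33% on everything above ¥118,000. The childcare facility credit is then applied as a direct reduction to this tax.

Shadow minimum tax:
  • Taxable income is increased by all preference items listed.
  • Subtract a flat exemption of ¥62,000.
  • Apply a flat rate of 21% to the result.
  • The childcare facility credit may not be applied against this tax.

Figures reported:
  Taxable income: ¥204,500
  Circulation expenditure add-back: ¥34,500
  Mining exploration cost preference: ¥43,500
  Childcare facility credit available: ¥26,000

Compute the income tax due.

¥46,305

General income tax:
  ¥96,000 × 16% = ¥15,360
  ¥22,000 × 27% = ¥5,940
  ¥86,500 × 33% = ¥28,545
  → ¥49,845
  Less childcare facility credit ¥26,000 → ¥23,845

Shadow minimum tax:
  Adjusted income: ¥204,500 + ¥34,500 + ¥43,500 = ¥282,500
  Less exemption ¥62,000 → base ¥220,500
  ¥220,500 × 21% = ¥46,305

¥46,305 > ¥23,845, so the shadow minimum tax is the binding amount.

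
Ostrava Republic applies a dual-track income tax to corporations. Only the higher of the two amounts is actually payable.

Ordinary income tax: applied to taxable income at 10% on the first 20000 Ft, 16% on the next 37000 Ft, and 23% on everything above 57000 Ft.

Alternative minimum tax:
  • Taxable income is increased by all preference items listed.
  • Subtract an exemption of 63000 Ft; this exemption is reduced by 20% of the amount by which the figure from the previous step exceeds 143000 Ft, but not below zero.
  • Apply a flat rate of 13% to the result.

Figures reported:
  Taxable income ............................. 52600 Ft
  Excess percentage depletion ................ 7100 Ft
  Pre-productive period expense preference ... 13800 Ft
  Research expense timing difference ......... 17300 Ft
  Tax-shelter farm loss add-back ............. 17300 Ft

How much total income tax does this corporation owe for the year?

7216 Ft

Ordinary income tax:
  20000 Ft × 10% = 2000 Ft
  32600 Ft × 16% = 5216 Ft
  → 7216 Ft

Alternative minimum tax:
  Adjusted income: 52600 Ft + 7100 Ft + 13800 Ft + 17300 Ft + 17300 Ft = 108100 Ft
  Exemption: 108100 Ft ≤ 143000 Ft, so full 63000 Ft applies
  Base: 108100 Ft − 63000 Ft = 45100 Ft
  45100 Ft × 13% = 5863 Ft

7216 Ft > 5863 Ft, so the ordinary income tax governs.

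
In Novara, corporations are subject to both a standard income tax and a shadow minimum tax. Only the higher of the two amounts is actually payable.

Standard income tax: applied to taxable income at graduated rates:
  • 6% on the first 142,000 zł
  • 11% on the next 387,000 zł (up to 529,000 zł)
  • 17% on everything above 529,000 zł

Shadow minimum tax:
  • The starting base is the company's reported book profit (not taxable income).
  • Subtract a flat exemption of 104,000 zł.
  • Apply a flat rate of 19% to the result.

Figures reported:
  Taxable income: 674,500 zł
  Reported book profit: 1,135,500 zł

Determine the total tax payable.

Standard income tax:
  142,000 zł × 6% = 8,520 zł
  387,000 zł × 11% = 42,570 zł
  145,500 zł × 17% = 24,735 zł
  → 75,825 zł

Shadow minimum tax:
  Base (reported book profit): 1,135,500 zł
  Less exemption 104,000 zł → base 1,031,500 zł
  1,031,500 zł × 19% = 195,985 zł

195,985 zł > 75,825 zł, so the shadow minimum tax is the binding amount.

195,985 zł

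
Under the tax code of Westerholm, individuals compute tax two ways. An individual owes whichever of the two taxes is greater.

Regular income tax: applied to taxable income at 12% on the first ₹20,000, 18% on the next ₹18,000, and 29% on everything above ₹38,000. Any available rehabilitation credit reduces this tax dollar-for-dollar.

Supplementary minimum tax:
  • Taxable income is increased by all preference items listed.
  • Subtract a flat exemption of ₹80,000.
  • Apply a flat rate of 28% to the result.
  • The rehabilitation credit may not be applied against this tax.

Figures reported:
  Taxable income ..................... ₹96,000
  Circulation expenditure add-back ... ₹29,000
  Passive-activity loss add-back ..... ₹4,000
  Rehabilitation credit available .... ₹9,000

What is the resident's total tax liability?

₹13,720

Regular income tax:
  ₹20,000 × 12% = ₹2,400
  ₹18,000 × 18% = ₹3,240
  ₹58,000 × 29% = ₹16,820
  → ₹22,460
  Less rehabilitation credit ₹9,000 → ₹13,460

Supplementary minimum tax:
  Adjusted income: ₹96,000 + ₹29,000 + ₹4,000 = ₹129,000
  Less exemption ₹80,000 → base ₹49,000
  ₹49,000 × 28% = ₹13,720

₹13,720 > ₹13,460, so the supplementary minimum tax is the binding amount.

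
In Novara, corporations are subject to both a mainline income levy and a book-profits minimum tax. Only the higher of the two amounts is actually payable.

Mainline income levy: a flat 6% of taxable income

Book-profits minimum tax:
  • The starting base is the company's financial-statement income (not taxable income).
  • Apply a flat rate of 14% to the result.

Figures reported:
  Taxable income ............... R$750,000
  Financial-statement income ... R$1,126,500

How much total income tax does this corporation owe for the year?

Mainline income levy:
  R$750,000 × 6% = R$45,000

Book-profits minimum tax:
  Base (financial-statement income): R$1,126,500
  R$1,126,500 × 14% = R$157,710

R$157,710 > R$45,000, so the book-profits minimum tax is the binding amount.

R$157,710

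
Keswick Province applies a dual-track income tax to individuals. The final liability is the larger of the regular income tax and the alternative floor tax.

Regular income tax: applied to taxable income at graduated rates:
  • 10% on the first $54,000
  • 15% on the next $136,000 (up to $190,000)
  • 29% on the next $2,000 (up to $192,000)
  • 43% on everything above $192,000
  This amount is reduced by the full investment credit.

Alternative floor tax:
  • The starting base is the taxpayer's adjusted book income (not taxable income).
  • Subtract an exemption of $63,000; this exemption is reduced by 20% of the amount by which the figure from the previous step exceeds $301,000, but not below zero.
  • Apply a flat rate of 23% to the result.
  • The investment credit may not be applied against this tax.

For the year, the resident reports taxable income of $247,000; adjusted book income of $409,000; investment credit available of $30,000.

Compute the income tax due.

Alternative floor tax:
  Base (adjusted book income): $409,000
  Exemption: $63,000 − 20% × ($409,000 − $301,000) = $63,000 − $21,600 = $41,400
  Base: $409,000 − $41,400 = $367,600
  $367,600 × 23% = $84,548

Regular income tax:
  $54,000 × 10% = $5,400
  $136,000 × 15% = $20,400
  $2,000 × 29% = $580
  $55,000 × 43% = $23,650
  → $50,030
  Less investment credit $30,000 → $20,030

$84,548 > $20,030, so the alternative floor tax is the binding amount.

$84,548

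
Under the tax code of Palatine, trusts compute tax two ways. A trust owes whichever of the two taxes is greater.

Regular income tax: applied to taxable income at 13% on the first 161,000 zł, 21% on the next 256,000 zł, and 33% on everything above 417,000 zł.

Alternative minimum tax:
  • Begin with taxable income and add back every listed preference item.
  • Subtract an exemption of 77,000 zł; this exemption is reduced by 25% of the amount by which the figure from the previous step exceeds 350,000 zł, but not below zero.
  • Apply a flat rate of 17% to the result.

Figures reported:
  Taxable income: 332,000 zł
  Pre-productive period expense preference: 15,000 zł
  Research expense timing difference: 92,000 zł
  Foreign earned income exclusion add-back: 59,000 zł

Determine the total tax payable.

Regular income tax:
  161,000 zł × 13% = 20,930 zł
  171,000 zł × 21% = 35,910 zł
  → 56,840 zł

Alternative minimum tax:
  Adjusted income: 332,000 zł + 15,000 zł + 92,000 zł + 59,000 zł = 498,000 zł
  Exemption: 77,000 zł − 25% × (498,000 zł − 350,000 zł) = 77,000 zł − 37,000 zł = 40,000 zł
  Base: 498,000 zł − 40,000 zł = 458,000 zł
  458,000 zł × 17% = 77,860 zł

77,860 zł > 56,840 zł, so the alternative minimum tax is the binding amount.

77,860 zł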